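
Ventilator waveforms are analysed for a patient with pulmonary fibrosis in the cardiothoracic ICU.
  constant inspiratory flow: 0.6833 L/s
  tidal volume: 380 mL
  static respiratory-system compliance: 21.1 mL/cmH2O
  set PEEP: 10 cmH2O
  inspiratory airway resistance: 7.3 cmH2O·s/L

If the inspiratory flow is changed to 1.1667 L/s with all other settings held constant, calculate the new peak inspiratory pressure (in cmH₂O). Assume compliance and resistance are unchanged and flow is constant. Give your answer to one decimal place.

36.5

PIP = Vt/C + R·V̇ + PEEP (constant-flow equation of motion).
Only the resistive term changes: ΔPIP = R × ΔV̇ = 7.3 × (1.1667 − 0.6833) = 7.3 × 0.4834 = 3.529 cmH2O.
Original PIP = 380/21.1 + 7.3×0.6833 + 10 = 32.998 cmH2O; new PIP = 32.998 + (3.529) = 36.527 cmH2O.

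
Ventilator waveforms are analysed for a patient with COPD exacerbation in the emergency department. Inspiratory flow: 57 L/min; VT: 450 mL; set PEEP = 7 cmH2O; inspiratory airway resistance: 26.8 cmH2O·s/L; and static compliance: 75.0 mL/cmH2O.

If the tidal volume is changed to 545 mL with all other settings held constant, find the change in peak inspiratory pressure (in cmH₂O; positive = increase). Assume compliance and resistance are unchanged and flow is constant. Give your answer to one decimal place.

1.3

PIP = Vt/C + R·V̇ + PEEP (constant-flow equation of motion).
Only the elastic term changes: ΔPIP = ΔVt / C = (545 − 450) / 75.0 = 1.267 cmH2O.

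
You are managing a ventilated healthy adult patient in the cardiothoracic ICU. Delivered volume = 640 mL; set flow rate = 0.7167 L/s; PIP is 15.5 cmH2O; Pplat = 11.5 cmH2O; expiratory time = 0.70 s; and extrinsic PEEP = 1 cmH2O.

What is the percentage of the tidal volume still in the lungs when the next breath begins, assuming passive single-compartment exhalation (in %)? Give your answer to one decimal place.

12.8

R = (PIP − Pplat)/V̇ = (15.5 − 11.5) / 0.7167 = 4.0/0.7167 = 5.581 cmH2O·s/L.
C = Vt/(Pplat − PEEP) = 640.0 / (11.5 − 1) = 640.0/10.5 = 60.952 mL/cmH2O.
τ = R × C = 5.581 × 0.06095 L/cmH2O = 0.3402 s.
Fraction remaining at end-expiration = e^(−Te/τ) = e^(−0.70/0.3402) = 0.1278 → 12.78%.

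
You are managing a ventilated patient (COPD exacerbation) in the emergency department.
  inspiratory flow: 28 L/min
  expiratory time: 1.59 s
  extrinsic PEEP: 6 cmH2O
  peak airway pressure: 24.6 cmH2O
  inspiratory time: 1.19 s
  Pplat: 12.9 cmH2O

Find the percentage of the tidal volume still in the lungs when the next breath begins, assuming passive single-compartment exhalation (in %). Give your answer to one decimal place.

Flow: 28 L/min ÷ 60 = 0.4667 L/s.
Vt = flow × Ti = 0.4667 L/s × 1.19 s × 1000 mL/L = 555.37 mL.
R = (PIP − Pplat)/V̇ = (24.6 − 12.9) / 0.4667 = 11.7/0.4667 = 25.07 cmH2O·s/L.
C = Vt/(Pplat − PEEP) = 555.37 / (12.9 − 6) = 555.37/6.9 = 80.488 mL/cmH2O.
τ = R × C = 25.07 × 0.08049 L/cmH2O = 2.018 s.
Fraction remaining at end-expiration = e^(−Te/τ) = e^(−1.59/2.018) = 0.4548 → 45.48%.

45.5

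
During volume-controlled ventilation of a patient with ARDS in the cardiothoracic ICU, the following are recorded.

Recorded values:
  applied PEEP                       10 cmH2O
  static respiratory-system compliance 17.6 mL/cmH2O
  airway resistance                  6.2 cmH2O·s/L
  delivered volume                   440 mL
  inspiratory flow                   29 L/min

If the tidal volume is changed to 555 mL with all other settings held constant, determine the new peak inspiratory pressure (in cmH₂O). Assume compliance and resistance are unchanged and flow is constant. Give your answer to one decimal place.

44.5

Flow: 29 L/min ÷ 60 = 0.4833 L/s.
PIP = Vt/C + R·V̇ + PEEP (constant-flow equation of motion).
Only the elastic term changes: ΔPIP = ΔVt / C = (555 − 440) / 17.6 = 6.534 cmH2O.
Original PIP = 440/17.6 + 6.2×0.4833 + 10 = 37.996 cmH2O; new PIP = 37.996 + (6.534) = 44.53 cmH2O.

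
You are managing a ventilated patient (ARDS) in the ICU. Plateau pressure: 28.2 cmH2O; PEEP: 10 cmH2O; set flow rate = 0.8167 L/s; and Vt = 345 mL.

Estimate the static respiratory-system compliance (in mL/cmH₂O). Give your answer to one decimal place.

19.0

Cstat = Vt / (Pplat − PEEP) = 345 / (28.2 − 10) = 345 / 18.2 = 18.956 mL/cmH2O.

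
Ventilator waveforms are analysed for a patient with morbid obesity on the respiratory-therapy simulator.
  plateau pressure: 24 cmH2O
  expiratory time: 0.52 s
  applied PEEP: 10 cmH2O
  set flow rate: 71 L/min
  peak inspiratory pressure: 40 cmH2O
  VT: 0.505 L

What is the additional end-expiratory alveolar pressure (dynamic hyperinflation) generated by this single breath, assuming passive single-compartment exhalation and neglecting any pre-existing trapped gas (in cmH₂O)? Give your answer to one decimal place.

4.8

Flow: 71 L/min ÷ 60 = 1.1833 L/s.
R = (PIP − Pplat)/V̇ = (40 − 24) / 1.1833 = 16.0/1.1833 = 13.522 cmH2O·s/L.
C = Vt/(Pplat − PEEP) = 505.0 / (24 − 10) = 505.0/14.0 = 36.071 mL/cmH2O.
τ = R × C = 13.522 × 0.03607 L/cmH2O = 0.4877 s.
Fraction remaining = e^(−Te/τ) = e^(−0.52/0.4877) = 0.3443; trapped volume = 505.0 × 0.3443 = 173.87 mL.
Additional alveolar pressure from trapping ≈ V_trapped / C = 173.87 / 36.071 = 4.82 cmH2O.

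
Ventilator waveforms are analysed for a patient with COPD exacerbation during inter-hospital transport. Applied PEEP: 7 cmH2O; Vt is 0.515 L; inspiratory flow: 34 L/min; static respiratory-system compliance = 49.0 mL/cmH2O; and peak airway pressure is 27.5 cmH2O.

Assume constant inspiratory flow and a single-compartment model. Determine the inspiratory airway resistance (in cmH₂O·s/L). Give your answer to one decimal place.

Flow: 34 L/min ÷ 60 = 0.5667 L/s.
Equation of motion (constant flow): PIP = Vt/C + R·V̇ + PEEP.
R·V̇ = PIP − Vt/C − PEEP = 27.5 − 515/49.0 − 7 = 27.5 − 10.51 − 7 = 9.99 cmH2O.
R = 9.99 / 0.5667 = 17.628 cmH2O·s/L.

17.6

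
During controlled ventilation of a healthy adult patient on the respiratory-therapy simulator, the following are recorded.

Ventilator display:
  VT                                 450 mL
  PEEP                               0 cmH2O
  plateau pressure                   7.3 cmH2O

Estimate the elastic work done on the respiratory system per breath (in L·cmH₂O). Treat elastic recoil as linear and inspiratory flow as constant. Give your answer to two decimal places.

Elastic work ≈ ½ × (Pplat − PEEP) × Vt = 0.5 × (7.3 − 0) × 0.450 L = 0.5 × 7.3 × 0.450 = 1.643 L·cmH2O.

1.64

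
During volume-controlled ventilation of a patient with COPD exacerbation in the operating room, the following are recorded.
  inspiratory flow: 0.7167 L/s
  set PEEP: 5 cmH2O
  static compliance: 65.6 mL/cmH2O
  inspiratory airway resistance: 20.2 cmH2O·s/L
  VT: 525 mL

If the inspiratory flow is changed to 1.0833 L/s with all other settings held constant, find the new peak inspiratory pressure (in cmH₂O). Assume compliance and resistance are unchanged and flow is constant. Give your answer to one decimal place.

34.9

PIP = Vt/C + R·V̇ + PEEP (constant-flow equation of motion).
Only the resistive term changes: ΔPIP = R × ΔV̇ = 20.2 × (1.0833 − 0.7167) = 20.2 × 0.3666 = 7.405 cmH2O.
Original PIP = 525/65.6 + 20.2×0.7167 + 5 = 27.48 cmH2O; new PIP = 27.48 + (7.405) = 34.885 cmH2O.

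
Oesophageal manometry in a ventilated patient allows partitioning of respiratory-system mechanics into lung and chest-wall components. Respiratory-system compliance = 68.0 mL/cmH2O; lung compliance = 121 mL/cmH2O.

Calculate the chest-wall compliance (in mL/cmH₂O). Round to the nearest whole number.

155

1/Ccw = 1/Crs − 1/CL.
1/Ccw = 1/68.0 − 1/121 = 0.006441.
Ccw = 155.26 mL/cmH2O.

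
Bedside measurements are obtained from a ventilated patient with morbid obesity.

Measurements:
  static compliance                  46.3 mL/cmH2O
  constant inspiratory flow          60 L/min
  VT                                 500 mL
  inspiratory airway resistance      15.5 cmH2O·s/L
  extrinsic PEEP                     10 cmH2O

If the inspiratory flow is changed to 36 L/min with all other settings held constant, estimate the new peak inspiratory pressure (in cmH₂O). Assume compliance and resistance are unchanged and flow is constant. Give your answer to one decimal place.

Flow: 60 L/min ÷ 60 = 1 L/s.
New flow: 36 L/min ÷ 60 = 0.6 L/s.
PIP = Vt/C + R·V̇ + PEEP (constant-flow equation of motion).
Only the resistive term changes: ΔPIP = R × ΔV̇ = 15.5 × (0.6 − 1) = 15.5 × -0.4 = -6.2 cmH2O.
Original PIP = 500/46.3 + 15.5×1 + 10 = 36.299 cmH2O; new PIP = 36.299 + (-6.2) = 30.099 cmH2O.

30.1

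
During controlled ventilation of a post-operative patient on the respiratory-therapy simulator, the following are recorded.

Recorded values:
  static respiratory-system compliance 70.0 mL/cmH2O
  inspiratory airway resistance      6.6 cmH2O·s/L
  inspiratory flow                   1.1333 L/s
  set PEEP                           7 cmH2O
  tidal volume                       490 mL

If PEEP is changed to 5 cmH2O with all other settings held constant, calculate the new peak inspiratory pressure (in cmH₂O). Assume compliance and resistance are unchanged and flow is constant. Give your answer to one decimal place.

19.5

PIP = Vt/C + R·V̇ + PEEP (constant-flow equation of motion).
Only the baseline term changes: ΔPIP = ΔPEEP = 5 − 7 = -2.0 cmH2O.
Original PIP = 490/70.0 + 6.6×1.1333 + 7 = 21.48 cmH2O; new PIP = 21.48 + (-2.0) = 19.48 cmH2O.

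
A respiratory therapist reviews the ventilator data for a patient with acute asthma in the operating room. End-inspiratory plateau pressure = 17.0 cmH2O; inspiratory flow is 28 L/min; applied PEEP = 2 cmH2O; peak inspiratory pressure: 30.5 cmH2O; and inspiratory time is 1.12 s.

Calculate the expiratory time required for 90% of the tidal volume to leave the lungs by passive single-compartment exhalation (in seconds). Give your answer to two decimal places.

Flow: 28 L/min ÷ 60 = 0.4667 L/s.
Vt = flow × Ti = 0.4667 L/s × 1.12 s × 1000 mL/L = 522.7 mL.
R = (PIP − Pplat)/V̇ = (30.5 − 17.0) / 0.4667 = 13.5/0.4667 = 28.927 cmH2O·s/L.
C = Vt/(Pplat − PEEP) = 522.7 / (17.0 − 2) = 522.7/15.0 = 34.847 mL/cmH2O.
τ = R × C = 28.927 × 0.03485 L/cmH2O = 1.008 s.
t = −τ·ln(1 − 0.90) = −1.008·ln(0.1) = 2.321 s.

2.32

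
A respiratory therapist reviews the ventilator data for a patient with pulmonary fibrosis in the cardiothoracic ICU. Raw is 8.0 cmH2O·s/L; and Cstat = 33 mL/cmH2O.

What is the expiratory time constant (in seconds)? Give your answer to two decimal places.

τ = R × C = 8.0 × 33 mL/cmH2O = 8.0 × 0.033 L/cmH2O = 0.264 s.

0.26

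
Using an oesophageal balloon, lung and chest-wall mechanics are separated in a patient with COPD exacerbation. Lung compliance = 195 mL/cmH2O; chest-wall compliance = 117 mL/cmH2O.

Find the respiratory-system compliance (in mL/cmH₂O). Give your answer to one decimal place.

73.1

Lung and chest wall are elastances in series: 1/Crs = 1/CL + 1/Ccw.
1/Crs = 1/195 + 1/117 = 0.01368.
Crs = 73.099 mL/cmH2O.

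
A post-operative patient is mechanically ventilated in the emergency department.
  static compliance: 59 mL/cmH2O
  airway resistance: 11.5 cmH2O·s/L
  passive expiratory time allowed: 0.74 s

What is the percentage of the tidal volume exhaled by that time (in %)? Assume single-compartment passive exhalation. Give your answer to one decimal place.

66.4

τ = R × C = 11.5 × 59 mL/cmH2O = 11.5 × 0.059 L/cmH2O = 0.6785 s.
Passive exhalation: V(t)/V₀ = e^(−t/τ) = e^(−0.74/0.6785) = 0.336.
Fraction exhaled = 1 − 0.336 = 0.664 → 66.4%.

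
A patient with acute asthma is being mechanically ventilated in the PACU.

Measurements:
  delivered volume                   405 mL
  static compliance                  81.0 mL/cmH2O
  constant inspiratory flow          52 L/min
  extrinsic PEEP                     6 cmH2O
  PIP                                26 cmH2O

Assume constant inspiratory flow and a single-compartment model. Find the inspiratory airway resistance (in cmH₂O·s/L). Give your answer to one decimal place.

17.3

Flow: 52 L/min ÷ 60 = 0.8667 L/s.
Equation of motion (constant flow): PIP = Vt/C + R·V̇ + PEEP.
R·V̇ = PIP − Vt/C − PEEP = 26 − 405/81.0 − 6 = 26 − 5.0 − 6 = 15.0 cmH2O.
R = 15.0 / 0.8667 = 17.307 cmH2O·s/L.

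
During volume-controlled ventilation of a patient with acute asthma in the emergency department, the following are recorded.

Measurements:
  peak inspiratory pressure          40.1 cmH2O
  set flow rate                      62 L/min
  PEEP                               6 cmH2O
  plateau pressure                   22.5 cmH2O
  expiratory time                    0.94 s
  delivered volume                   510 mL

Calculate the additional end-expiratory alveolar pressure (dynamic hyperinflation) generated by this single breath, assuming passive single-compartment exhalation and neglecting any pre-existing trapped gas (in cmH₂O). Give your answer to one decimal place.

Flow: 62 L/min ÷ 60 = 1.0333 L/s.
R = (PIP − Pplat)/V̇ = (40.1 − 22.5) / 1.0333 = 17.6/1.0333 = 17.033 cmH2O·s/L.
C = Vt/(Pplat − PEEP) = 510.0 / (22.5 − 6) = 510.0/16.5 = 30.909 mL/cmH2O.
τ = R × C = 17.033 × 0.03091 L/cmH2O = 0.5265 s.
Fraction remaining = e^(−Te/τ) = e^(−0.94/0.5265) = 0.1677; trapped volume = 510.0 × 0.1677 = 85.527 mL.
Additional alveolar pressure from trapping ≈ V_trapped / C = 85.527 / 30.909 = 2.767 cmH2O.

2.8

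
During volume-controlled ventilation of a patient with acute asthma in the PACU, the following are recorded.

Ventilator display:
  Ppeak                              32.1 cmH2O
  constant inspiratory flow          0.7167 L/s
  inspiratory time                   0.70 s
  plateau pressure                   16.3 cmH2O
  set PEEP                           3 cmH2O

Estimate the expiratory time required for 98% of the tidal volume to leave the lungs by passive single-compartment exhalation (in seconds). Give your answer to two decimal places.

3.25

Vt = flow × Ti = 0.7167 L/s × 0.70 s × 1000 mL/L = 501.69 mL.
R = (PIP − Pplat)/V̇ = (32.1 − 16.3) / 0.7167 = 15.8/0.7167 = 22.045 cmH2O·s/L.
C = Vt/(Pplat − PEEP) = 501.69 / (16.3 − 3) = 501.69/13.3 = 37.721 mL/cmH2O.
τ = R × C = 22.045 × 0.03772 L/cmH2O = 0.8315 s.
t = −τ·ln(1 − 0.98) = −0.8315·ln(0.02) = 3.253 s.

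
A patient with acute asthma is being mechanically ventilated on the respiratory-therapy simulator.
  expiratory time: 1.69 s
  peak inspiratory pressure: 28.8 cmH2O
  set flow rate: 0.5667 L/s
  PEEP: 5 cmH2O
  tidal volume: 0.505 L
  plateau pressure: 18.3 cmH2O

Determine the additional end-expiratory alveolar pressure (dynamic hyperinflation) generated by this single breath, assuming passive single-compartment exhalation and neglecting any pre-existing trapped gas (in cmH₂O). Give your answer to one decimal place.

R = (PIP − Pplat)/V̇ = (28.8 − 18.3) / 0.5667 = 10.5/0.5667 = 18.528 cmH2O·s/L.
C = Vt/(Pplat − PEEP) = 505.0 / (18.3 − 5) = 505.0/13.3 = 37.97 mL/cmH2O.
τ = R × C = 18.528 × 0.03797 L/cmH2O = 0.7035 s.
Fraction remaining = e^(−Te/τ) = e^(−1.69/0.7035) = 0.09051; trapped volume = 505.0 × 0.09051 = 45.708 mL.
Additional alveolar pressure from trapping ≈ V_trapped / C = 45.708 / 37.97 = 1.204 cmH2O.

1.2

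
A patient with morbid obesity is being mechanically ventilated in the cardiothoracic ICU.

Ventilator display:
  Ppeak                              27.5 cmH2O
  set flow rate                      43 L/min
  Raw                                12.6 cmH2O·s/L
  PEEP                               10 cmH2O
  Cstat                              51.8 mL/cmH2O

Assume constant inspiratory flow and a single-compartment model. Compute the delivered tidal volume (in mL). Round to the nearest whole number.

439

Flow: 43 L/min ÷ 60 = 0.7167 L/s.
Equation of motion (constant flow): PIP = Vt/C + R·V̇ + PEEP.
Vt/C = PIP − R·V̇ − PEEP = 27.5 − 9.03 − 10 = 8.47 cmH2O.
Vt = C × 8.47 = 51.8 × 8.47 = 438.75 mL.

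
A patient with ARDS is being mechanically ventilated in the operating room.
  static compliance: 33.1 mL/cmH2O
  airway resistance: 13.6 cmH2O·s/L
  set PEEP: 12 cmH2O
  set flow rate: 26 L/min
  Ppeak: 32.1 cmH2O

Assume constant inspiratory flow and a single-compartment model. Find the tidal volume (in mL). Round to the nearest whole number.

470

Flow: 26 L/min ÷ 60 = 0.4333 L/s.
Equation of motion (constant flow): PIP = Vt/C + R·V̇ + PEEP.
Vt/C = PIP − R·V̇ − PEEP = 32.1 − 5.893 − 12 = 14.207 cmH2O.
Vt = C × 14.207 = 33.1 × 14.207 = 470.25 mL.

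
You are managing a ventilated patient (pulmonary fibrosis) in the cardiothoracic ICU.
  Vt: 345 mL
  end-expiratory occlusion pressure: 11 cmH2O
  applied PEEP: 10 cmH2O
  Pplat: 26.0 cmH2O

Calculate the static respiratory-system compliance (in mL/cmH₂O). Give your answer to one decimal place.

23.0

End-expiratory occlusion gives total PEEP = 11 cmH2O (intrinsic PEEP = 11 − 10 = 1). Use total PEEP for the elastic gradient.
Cstat = Vt / (Pplat − PEEPtotal) = 345 / (26.0 − 11) = 345 / 15.0 = 23.0 mL/cmH2O.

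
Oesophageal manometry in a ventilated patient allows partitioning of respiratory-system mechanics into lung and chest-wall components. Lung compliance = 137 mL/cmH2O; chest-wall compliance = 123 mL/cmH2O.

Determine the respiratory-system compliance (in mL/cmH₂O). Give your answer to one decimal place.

64.8

Lung and chest wall are elastances in series: 1/Crs = 1/CL + 1/Ccw.
1/Crs = 1/137 + 1/123 = 0.01543.
Crs = 64.809 mL/cmH2O.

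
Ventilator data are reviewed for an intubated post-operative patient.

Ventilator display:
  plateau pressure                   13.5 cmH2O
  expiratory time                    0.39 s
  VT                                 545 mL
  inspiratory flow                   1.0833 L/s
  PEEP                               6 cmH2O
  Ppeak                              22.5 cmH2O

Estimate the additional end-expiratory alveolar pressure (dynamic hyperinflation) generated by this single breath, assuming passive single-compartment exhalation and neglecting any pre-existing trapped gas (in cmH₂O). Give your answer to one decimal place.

3.9

R = (PIP − Pplat)/V̇ = (22.5 − 13.5) / 1.0833 = 9.0/1.0833 = 8.308 cmH2O·s/L.
C = Vt/(Pplat − PEEP) = 545.0 / (13.5 − 6) = 545.0/7.5 = 72.667 mL/cmH2O.
τ = R × C = 8.308 × 0.07267 L/cmH2O = 0.6037 s.
Fraction remaining = e^(−Te/τ) = e^(−0.39/0.6037) = 0.5241; trapped volume = 545.0 × 0.5241 = 285.63 mL.
Additional alveolar pressure from trapping ≈ V_trapped / C = 285.63 / 72.667 = 3.931 cmH2O.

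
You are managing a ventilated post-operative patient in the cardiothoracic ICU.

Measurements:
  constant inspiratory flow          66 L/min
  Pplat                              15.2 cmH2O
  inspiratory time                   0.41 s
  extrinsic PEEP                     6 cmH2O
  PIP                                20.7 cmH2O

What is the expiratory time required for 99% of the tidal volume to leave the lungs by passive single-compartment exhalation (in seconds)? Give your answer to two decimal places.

1.13

Flow: 66 L/min ÷ 60 = 1.1 L/s.
Vt = flow × Ti = 1.1 L/s × 0.41 s × 1000 mL/L = 451.0 mL.
R = (PIP − Pplat)/V̇ = (20.7 − 15.2) / 1.1 = 5.5/1.1 = 5.0 cmH2O·s/L.
C = Vt/(Pplat − PEEP) = 451.0 / (15.2 − 6) = 451.0/9.2 = 49.022 mL/cmH2O.
τ = R × C = 5.0 × 0.04902 L/cmH2O = 0.2451 s.
t = −τ·ln(1 − 0.99) = −0.2451·ln(0.01) = 1.129 s.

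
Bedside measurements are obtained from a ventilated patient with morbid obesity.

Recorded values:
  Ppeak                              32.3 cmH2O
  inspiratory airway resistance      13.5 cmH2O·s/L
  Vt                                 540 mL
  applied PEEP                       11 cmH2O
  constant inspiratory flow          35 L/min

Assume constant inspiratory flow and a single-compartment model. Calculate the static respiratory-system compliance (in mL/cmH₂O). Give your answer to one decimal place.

Flow: 35 L/min ÷ 60 = 0.5833 L/s.
Equation of motion (constant flow): PIP = Vt/C + R·V̇ + PEEP.
Vt/C = PIP − R·V̇ − PEEP = 32.3 − 13.5×0.5833 − 11 = 32.3 − 7.875 − 11 = 13.425 cmH2O.
C = Vt / 13.425 = 540 / 13.425 = 40.223 mL/cmH2O.

40.2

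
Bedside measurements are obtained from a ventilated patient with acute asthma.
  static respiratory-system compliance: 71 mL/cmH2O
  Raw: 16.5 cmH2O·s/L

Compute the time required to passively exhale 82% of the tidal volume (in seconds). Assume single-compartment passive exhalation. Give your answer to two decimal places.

2.01

τ = R × C = 16.5 × 71 mL/cmH2O = 16.5 × 0.071 L/cmH2O = 1.172 s.
Exhaled fraction f = 1 − e^(−t/τ) → t = −τ·ln(1 − f) = −1.172·ln(0.18) = 2.01 s.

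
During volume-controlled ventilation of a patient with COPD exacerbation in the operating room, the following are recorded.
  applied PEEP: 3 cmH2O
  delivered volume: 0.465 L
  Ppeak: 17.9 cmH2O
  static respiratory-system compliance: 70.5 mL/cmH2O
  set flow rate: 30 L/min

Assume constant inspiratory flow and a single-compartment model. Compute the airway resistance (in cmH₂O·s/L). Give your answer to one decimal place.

Flow: 30 L/min ÷ 60 = 0.5 L/s.
Equation of motion (constant flow): PIP = Vt/C + R·V̇ + PEEP.
R·V̇ = PIP − Vt/C − PEEP = 17.9 − 465/70.5 − 3 = 17.9 − 6.596 − 3 = 8.304 cmH2O.
R = 8.304 / 0.5 = 16.608 cmH2O·s/L.

16.6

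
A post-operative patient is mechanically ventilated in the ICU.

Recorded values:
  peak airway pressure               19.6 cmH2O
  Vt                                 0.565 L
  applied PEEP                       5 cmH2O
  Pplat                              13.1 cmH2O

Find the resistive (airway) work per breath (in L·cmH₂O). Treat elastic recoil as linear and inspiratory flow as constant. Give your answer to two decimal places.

3.67

With constant inspiratory flow the resistive pressure is constant at PIP − Pplat = 19.6 − 13.1 = 6.5 cmH2O, so resistive work = 6.5 × 0.565 = 3.673 L·cmH2O.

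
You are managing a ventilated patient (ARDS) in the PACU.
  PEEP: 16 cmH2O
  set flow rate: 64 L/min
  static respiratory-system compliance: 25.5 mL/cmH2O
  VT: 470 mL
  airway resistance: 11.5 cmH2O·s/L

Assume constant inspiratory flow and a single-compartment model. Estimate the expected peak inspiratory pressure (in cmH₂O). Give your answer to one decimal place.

Flow: 64 L/min ÷ 60 = 1.0667 L/s.
Equation of motion (constant flow): PIP = Vt/C + R·V̇ + PEEP.
PIP = 470/25.5 + 11.5×1.0667 + 16 = 18.431 + 12.267 + 16 = 46.698 cmH2O.

46.7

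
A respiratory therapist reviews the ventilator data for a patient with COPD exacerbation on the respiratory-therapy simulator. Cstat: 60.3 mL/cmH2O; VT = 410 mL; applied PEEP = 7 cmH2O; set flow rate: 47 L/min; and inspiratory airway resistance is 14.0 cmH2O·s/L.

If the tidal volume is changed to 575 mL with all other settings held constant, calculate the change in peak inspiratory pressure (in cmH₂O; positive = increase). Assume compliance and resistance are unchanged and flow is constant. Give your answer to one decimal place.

2.7

PIP = Vt/C + R·V̇ + PEEP (constant-flow equation of motion).
Only the elastic term changes: ΔPIP = ΔVt / C = (575 − 410) / 60.3 = 2.736 cmH2O.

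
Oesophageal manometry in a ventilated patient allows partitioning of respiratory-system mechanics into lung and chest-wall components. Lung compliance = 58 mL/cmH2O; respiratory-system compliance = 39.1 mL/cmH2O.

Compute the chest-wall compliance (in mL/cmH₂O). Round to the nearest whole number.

1/Ccw = 1/Crs − 1/CL.
1/Ccw = 1/39.1 − 1/58 = 0.008334.
Ccw = 119.99 mL/cmH2O.

120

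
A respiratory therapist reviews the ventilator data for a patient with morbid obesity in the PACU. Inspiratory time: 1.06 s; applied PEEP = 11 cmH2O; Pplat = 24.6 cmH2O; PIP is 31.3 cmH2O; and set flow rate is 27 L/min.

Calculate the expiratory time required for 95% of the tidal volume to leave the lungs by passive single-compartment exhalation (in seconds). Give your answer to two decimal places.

1.56

Flow: 27 L/min ÷ 60 = 0.45 L/s.
Vt = flow × Ti = 0.45 L/s × 1.06 s × 1000 mL/L = 477.0 mL.
R = (PIP − Pplat)/V̇ = (31.3 − 24.6) / 0.45 = 6.7/0.45 = 14.889 cmH2O·s/L.
C = Vt/(Pplat − PEEP) = 477.0 / (24.6 − 11) = 477.0/13.6 = 35.074 mL/cmH2O.
τ = R × C = 14.889 × 0.03507 L/cmH2O = 0.5222 s.
t = −τ·ln(1 − 0.95) = −0.5222·ln(0.05) = 1.564 s.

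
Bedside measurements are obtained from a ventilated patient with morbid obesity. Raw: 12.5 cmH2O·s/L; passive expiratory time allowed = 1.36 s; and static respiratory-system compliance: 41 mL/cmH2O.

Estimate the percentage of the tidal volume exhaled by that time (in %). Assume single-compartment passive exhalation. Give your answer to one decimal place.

τ = R × C = 12.5 × 41 mL/cmH2O = 12.5 × 0.041 L/cmH2O = 0.5125 s.
Passive exhalation: V(t)/V₀ = e^(−t/τ) = e^(−1.36/0.5125) = 0.07039.
Fraction exhaled = 1 − 0.07039 = 0.9296 → 92.96%.

93.0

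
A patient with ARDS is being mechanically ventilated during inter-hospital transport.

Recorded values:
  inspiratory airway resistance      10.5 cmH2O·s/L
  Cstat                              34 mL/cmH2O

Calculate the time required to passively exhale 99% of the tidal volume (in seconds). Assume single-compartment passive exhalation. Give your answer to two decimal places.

τ = R × C = 10.5 × 34 mL/cmH2O = 10.5 × 0.034 L/cmH2O = 0.357 s.
Exhaled fraction f = 1 − e^(−t/τ) → t = −τ·ln(1 − f) = −0.357·ln(0.01) = 1.644 s.

1.64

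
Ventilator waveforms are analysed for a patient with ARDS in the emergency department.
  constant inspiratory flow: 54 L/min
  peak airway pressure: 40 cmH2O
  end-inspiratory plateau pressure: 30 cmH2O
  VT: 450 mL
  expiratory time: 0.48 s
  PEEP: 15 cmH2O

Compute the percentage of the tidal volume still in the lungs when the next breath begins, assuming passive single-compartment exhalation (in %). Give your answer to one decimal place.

23.7

Flow: 54 L/min ÷ 60 = 0.9 L/s.
R = (PIP − Pplat)/V̇ = (40 − 30) / 0.9 = 10.0/0.9 = 11.111 cmH2O·s/L.
C = Vt/(Pplat − PEEP) = 450.0 / (30 − 15) = 450.0/15.0 = 30.0 mL/cmH2O.
τ = R × C = 11.111 × 0.03 L/cmH2O = 0.3333 s.
Fraction remaining at end-expiration = e^(−Te/τ) = e^(−0.48/0.3333) = 0.2369 → 23.69%.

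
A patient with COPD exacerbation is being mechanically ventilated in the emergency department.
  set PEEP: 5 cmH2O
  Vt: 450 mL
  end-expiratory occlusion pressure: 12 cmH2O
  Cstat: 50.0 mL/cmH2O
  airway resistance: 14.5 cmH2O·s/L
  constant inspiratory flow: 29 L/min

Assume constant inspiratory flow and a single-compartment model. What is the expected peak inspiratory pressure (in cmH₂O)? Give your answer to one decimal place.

28.0

Flow: 29 L/min ÷ 60 = 0.4833 L/s.
Total PEEP = 12 cmH2O (set 5 + intrinsic 7); this is the baseline alveolar pressure.
Equation of motion (constant flow): PIP = Vt/C + R·V̇ + PEEP.
PIP = 450/50.0 + 14.5×0.4833 + 12 = 9.0 + 7.008 + 12 = 28.008 cmH2O.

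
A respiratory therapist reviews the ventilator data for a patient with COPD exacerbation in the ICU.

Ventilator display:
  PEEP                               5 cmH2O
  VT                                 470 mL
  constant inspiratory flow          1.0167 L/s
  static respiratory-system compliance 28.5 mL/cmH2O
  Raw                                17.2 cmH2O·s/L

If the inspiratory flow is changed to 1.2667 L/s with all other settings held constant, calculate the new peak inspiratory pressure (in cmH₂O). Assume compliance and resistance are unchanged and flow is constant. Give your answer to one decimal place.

43.3

PIP = Vt/C + R·V̇ + PEEP (constant-flow equation of motion).
Only the resistive term changes: ΔPIP = R × ΔV̇ = 17.2 × (1.2667 − 1.0167) = 17.2 × 0.25 = 4.3 cmH2O.
Original PIP = 470/28.5 + 17.2×1.0167 + 5 = 38.978 cmH2O; new PIP = 38.978 + (4.3) = 43.278 cmH2O.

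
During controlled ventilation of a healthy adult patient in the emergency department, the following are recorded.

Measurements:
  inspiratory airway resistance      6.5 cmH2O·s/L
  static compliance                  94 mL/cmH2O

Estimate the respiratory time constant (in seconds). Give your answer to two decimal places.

0.61

τ = R × C = 6.5 × 94 mL/cmH2O = 6.5 × 0.094 L/cmH2O = 0.611 s.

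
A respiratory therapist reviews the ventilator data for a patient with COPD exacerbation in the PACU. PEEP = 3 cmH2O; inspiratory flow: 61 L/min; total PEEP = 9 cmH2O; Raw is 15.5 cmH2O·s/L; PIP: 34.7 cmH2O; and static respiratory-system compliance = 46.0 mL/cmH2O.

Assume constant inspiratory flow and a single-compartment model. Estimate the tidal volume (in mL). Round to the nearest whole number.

457

Flow: 61 L/min ÷ 60 = 1.0167 L/s.
Total PEEP = 9 cmH2O (set 3 + intrinsic 6); this is the baseline alveolar pressure.
Equation of motion (constant flow): PIP = Vt/C + R·V̇ + PEEP.
Vt/C = PIP − R·V̇ − PEEP = 34.7 − 15.759 − 9 = 9.941 cmH2O.
Vt = C × 9.941 = 46.0 × 9.941 = 457.29 mL.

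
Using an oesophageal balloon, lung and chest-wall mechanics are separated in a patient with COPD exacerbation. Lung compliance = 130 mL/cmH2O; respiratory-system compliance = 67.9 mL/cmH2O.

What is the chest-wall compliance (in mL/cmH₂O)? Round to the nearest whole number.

142

1/Ccw = 1/Crs − 1/CL.
1/Ccw = 1/67.9 − 1/130 = 0.007035.
Ccw = 142.15 mL/cmH2O.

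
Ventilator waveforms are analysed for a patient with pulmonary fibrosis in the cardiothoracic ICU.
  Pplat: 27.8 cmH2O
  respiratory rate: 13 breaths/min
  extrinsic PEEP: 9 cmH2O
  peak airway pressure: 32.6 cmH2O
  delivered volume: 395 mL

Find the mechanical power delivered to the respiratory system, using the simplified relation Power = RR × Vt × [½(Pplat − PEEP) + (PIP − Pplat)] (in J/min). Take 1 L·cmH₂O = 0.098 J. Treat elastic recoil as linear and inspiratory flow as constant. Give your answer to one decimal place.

7.1

Per-breath work = Vt × [½(Pplat−PEEP) + (PIP−Pplat)] = 0.395 × [0.5×18.8 + 4.8] = 0.395 × 14.2 = 5.609 L·cmH2O.
Power = 13 × 5.609 = 72.917 L·cmH2O/min.
× 0.098 J/(L·cmH2O) → 7.146 J/min.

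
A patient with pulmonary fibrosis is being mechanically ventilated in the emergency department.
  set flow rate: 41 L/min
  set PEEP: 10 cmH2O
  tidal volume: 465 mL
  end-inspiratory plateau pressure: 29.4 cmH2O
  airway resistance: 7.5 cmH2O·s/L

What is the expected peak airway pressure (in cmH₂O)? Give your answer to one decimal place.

34.5

Flow: 41 L/min ÷ 60 = 0.6833 L/s.
PIP = Pplat + Raw × flow = 29.4 + 7.5 × 0.6833 = 29.4 + 5.125 = 34.525 cmH2O.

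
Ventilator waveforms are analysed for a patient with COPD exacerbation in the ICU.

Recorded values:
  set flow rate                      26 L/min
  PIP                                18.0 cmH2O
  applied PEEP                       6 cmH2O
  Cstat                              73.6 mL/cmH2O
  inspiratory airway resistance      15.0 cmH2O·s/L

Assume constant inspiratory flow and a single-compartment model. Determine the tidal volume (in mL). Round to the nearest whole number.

Flow: 26 L/min ÷ 60 = 0.4333 L/s.
Equation of motion (constant flow): PIP = Vt/C + R·V̇ + PEEP.
Vt/C = PIP − R·V̇ − PEEP = 18.0 − 6.5 − 6 = 5.5 cmH2O.
Vt = C × 5.5 = 73.6 × 5.5 = 404.8 mL.

405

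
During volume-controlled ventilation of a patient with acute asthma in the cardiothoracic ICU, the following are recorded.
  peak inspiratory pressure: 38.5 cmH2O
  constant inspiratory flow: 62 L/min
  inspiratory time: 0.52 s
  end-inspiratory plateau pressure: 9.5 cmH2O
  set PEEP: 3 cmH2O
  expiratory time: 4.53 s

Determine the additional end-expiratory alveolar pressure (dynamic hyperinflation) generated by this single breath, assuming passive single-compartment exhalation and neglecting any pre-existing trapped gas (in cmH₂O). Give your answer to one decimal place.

Flow: 62 L/min ÷ 60 = 1.0333 L/s.
Vt = flow × Ti = 1.0333 L/s × 0.52 s × 1000 mL/L = 537.32 mL.
R = (PIP − Pplat)/V̇ = (38.5 − 9.5) / 1.0333 = 29.0/1.0333 = 28.065 cmH2O·s/L.
C = Vt/(Pplat − PEEP) = 537.32 / (9.5 − 3) = 537.32/6.5 = 82.665 mL/cmH2O.
τ = R × C = 28.065 × 0.08267 L/cmH2O = 2.32 s.
Fraction remaining = e^(−Te/τ) = e^(−4.53/2.32) = 0.1419; trapped volume = 537.32 × 0.1419 = 76.246 mL.
Additional alveolar pressure from trapping ≈ V_trapped / C = 76.246 / 82.665 = 0.9223 cmH2O.

0.9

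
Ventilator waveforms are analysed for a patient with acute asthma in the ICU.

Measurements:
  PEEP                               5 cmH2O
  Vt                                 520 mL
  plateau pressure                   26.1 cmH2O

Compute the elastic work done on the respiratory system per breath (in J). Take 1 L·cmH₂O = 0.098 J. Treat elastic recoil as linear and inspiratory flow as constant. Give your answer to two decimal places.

0.54

Elastic work ≈ ½ × (Pplat − PEEP) × Vt = 0.5 × (26.1 − 5) × 0.520 L = 0.5 × 21.1 × 0.520 = 5.486 L·cmH2O.
× 0.098 J/(L·cmH2O) → 0.5376 J.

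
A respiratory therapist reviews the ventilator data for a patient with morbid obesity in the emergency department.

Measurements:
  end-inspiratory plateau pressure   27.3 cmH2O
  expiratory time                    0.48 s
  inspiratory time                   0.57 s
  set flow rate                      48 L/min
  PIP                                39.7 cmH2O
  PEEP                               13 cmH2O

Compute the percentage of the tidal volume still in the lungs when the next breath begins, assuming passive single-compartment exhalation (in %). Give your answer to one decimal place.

Flow: 48 L/min ÷ 60 = 0.8 L/s.
Vt = flow × Ti = 0.8 L/s × 0.57 s × 1000 mL/L = 456.0 mL.
R = (PIP − Pplat)/V̇ = (39.7 − 27.3) / 0.8 = 12.4/0.8 = 15.5 cmH2O·s/L.
C = Vt/(Pplat − PEEP) = 456.0 / (27.3 − 13) = 456.0/14.3 = 31.888 mL/cmH2O.
τ = R × C = 15.5 × 0.03189 L/cmH2O = 0.4943 s.
Fraction remaining at end-expiration = e^(−Te/τ) = e^(−0.48/0.4943) = 0.3787 → 37.87%.

37.9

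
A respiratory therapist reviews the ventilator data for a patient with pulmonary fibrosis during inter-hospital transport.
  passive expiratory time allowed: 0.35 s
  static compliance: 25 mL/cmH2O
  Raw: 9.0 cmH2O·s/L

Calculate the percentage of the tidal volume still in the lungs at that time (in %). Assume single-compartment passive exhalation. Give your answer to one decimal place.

21.1

τ = R × C = 9.0 × 25 mL/cmH2O = 9.0 × 0.025 L/cmH2O = 0.225 s.
Passive exhalation: V(t)/V₀ = e^(−t/τ) = e^(−0.35/0.225) = 0.2111.
Fraction remaining = 0.2111 → 21.11%.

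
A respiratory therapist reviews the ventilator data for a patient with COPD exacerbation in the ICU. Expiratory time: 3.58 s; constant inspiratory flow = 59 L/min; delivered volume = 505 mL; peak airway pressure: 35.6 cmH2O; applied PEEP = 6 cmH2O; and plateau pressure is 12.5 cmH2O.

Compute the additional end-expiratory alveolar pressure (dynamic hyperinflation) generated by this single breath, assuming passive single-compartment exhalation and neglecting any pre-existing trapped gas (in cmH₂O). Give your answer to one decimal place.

0.9

Flow: 59 L/min ÷ 60 = 0.9833 L/s.
R = (PIP − Pplat)/V̇ = (35.6 − 12.5) / 0.9833 = 23.1/0.9833 = 23.492 cmH2O·s/L.
C = Vt/(Pplat − PEEP) = 505.0 / (12.5 − 6) = 505.0/6.5 = 77.692 mL/cmH2O.
τ = R × C = 23.492 × 0.07769 L/cmH2O = 1.825 s.
Fraction remaining = e^(−Te/τ) = e^(−3.58/1.825) = 0.1406; trapped volume = 505.0 × 0.1406 = 71.003 mL.
Additional alveolar pressure from trapping ≈ V_trapped / C = 71.003 / 77.692 = 0.9139 cmH2O.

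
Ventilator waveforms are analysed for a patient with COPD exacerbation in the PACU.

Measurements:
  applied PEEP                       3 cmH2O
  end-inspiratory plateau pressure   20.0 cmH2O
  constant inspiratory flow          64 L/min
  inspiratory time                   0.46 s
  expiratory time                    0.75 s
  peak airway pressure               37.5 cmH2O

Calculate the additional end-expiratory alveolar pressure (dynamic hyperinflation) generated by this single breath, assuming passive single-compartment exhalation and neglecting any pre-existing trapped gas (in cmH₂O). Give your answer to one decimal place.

Flow: 64 L/min ÷ 60 = 1.0667 L/s.
Vt = flow × Ti = 1.0667 L/s × 0.46 s × 1000 mL/L = 490.68 mL.
R = (PIP − Pplat)/V̇ = (37.5 − 20.0) / 1.0667 = 17.5/1.0667 = 16.406 cmH2O·s/L.
C = Vt/(Pplat − PEEP) = 490.68 / (20.0 − 3) = 490.68/17.0 = 28.864 mL/cmH2O.
τ = R × C = 16.406 × 0.02886 L/cmH2O = 0.4735 s.
Fraction remaining = e^(−Te/τ) = e^(−0.75/0.4735) = 0.2052; trapped volume = 490.68 × 0.2052 = 100.69 mL.
Additional alveolar pressure from trapping ≈ V_trapped / C = 100.69 / 28.864 = 3.488 cmH2O.

3.5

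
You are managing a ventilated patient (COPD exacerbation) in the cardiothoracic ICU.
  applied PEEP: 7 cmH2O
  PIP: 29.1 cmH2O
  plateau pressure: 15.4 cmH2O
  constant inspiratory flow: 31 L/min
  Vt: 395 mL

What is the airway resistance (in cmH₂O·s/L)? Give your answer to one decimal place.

Flow: 31 L/min ÷ 60 = 0.5167 L/s.
Raw = (PIP − Pplat) / flow = (29.1 − 15.4) / 0.5167 = 13.7 / 0.5167 = 26.514 cmH2O·s/L.

26.5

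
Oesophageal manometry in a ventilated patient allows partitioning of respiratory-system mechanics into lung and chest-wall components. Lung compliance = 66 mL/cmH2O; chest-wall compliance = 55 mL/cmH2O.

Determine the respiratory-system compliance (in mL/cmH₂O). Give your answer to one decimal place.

Lung and chest wall are elastances in series: 1/Crs = 1/CL + 1/Ccw.
1/Crs = 1/66 + 1/55 = 0.03333.
Crs = 30.003 mL/cmH2O.

30.0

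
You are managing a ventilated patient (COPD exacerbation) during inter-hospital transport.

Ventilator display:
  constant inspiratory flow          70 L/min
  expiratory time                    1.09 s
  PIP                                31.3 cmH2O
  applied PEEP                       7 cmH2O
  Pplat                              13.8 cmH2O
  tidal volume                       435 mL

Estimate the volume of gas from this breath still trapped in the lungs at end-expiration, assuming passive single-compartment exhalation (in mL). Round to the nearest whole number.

Flow: 70 L/min ÷ 60 = 1.1667 L/s.
R = (PIP − Pplat)/V̇ = (31.3 − 13.8) / 1.1667 = 17.5/1.1667 = 15.0 cmH2O·s/L.
C = Vt/(Pplat − PEEP) = 435.0 / (13.8 − 7) = 435.0/6.8 = 63.971 mL/cmH2O.
τ = R × C = 15.0 × 0.06397 L/cmH2O = 0.9596 s.
Fraction remaining = e^(−Te/τ) = e^(−1.09/0.9596) = 0.3211.
Trapped volume = 435.0 × 0.3211 = 139.68 mL.

140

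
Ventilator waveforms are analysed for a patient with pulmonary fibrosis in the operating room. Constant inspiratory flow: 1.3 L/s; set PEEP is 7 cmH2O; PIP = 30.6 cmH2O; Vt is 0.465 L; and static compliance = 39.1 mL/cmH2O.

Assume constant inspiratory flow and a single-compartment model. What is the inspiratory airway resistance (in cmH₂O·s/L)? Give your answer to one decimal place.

Equation of motion (constant flow): PIP = Vt/C + R·V̇ + PEEP.
R·V̇ = PIP − Vt/C − PEEP = 30.6 − 465/39.1 − 7 = 30.6 − 11.893 − 7 = 11.707 cmH2O.
R = 11.707 / 1.3 = 9.005 cmH2O·s/L.

9.0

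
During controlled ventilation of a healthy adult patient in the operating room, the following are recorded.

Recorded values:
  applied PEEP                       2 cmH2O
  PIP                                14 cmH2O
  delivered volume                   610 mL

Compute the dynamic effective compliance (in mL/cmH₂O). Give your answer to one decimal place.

50.8

Dynamic compliance = Vt / (PIP − PEEP) = 610 / (14 − 2) = 610 / 12.0 = 50.833 mL/cmH2O.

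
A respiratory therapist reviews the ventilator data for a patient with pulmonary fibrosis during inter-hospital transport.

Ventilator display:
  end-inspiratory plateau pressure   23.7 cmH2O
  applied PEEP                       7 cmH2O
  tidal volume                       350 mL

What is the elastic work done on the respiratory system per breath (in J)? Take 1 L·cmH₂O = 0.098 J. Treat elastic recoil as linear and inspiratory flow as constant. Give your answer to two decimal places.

Elastic work ≈ ½ × (Pplat − PEEP) × Vt = 0.5 × (23.7 − 7) × 0.350 L = 0.5 × 16.7 × 0.350 = 2.923 L·cmH2O.
× 0.098 J/(L·cmH2O) → 0.2865 J.

0.29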